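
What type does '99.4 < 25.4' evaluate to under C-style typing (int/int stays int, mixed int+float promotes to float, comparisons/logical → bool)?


Operand types: float < float
Rule: comparison yields bool
Result type: bool


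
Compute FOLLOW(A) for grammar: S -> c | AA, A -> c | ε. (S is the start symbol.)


$ ∈ FOLLOW(S). For each A -> αBβ: add FIRST(β)\{ε} to FOLLOW(B); if β nullable, add FOLLOW(A).
FOLLOW(A) = {$, c}


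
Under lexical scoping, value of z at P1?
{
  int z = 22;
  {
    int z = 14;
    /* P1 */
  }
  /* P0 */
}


z declared in the same block as P1
z = 14


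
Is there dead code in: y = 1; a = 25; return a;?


y is assigned but never read
Dead: 'y = 1'


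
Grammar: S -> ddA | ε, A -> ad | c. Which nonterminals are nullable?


A nonterminal is nullable iff some alternative derives ε (directly, or every symbol in it is nullable)
Nullable: {S}


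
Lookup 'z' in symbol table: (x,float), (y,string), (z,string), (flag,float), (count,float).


Lookup 'z' → type string


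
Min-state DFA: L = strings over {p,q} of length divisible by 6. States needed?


Track length mod 6: states 0..5, accept at 0
Minimal DFA: 6 states


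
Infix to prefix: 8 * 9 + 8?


left-to-right (same/higher precedence on left): tree is (+ (* 8 9) 8)
Prefix: + * 8 9 8


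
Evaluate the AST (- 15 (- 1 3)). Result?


Evaluate inner: (- 1 3) = -2
Evaluate root: (- 15 -2) = 17
Result: 17


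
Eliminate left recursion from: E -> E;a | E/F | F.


Left-recursive alternatives: E;a, E/F; non-recursive: F
Introduce E': E -> FE', E' -> ;aE' | /FE' | ε


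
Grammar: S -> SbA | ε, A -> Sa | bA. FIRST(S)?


Per alternative of S: FIRST(SbA) = {b}; FIRST(ε) = {ε}
FIRST(S) = {b, ε}


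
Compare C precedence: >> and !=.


'>>' is shift (level 8); '!=' is equality (level 6)
Higher level binds tighter
'>>' has higher precedence than '!='


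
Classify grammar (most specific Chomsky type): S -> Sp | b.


Left-linear: every RHS is a terminal or one nonterminal followed by a terminal
Classification: Type 3 (Regular)


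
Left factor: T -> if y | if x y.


Common prefix: 'if'
Factored: T -> if T', T' -> y | x y


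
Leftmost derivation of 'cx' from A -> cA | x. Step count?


Derivation: A => cA => cx
Steps: 2


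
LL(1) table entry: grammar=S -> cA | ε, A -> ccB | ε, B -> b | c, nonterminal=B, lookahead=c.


For [B, c]: 'c' ∈ FIRST(c)
Entry: B -> c


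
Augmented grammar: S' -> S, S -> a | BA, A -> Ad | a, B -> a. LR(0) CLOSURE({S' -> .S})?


Start: S' -> .S
For each item with dot before a nonterminal B, add B -> .γ for every B-production
Closure: [S' -> .S, S -> .a, S -> .BA, B -> .a]


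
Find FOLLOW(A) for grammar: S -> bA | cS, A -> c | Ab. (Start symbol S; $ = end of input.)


$ ∈ FOLLOW(S). For each A -> αBβ: add FIRST(β)\{ε} to FOLLOW(B); if β nullable, add FOLLOW(A).
FOLLOW(A) = {$, b}


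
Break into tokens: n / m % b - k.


Scan left to right, longest-match per lexeme
Tokens: ID(n), OP(/), ID(m), OP(%), ID(b), OP(-), ID(k)


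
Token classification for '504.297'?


Pattern: digits with a decimal point
Type: FLOAT_LITERAL


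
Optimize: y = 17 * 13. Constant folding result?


17 * 13 = 221 at compile time
Optimized: y = 221


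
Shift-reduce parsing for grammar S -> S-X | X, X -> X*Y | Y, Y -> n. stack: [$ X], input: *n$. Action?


shift '*' to continue X -> X*Y
Action: shift


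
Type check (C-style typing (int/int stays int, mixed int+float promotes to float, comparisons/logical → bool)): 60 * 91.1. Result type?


Operand types: int * float
Rule: mixed int/float promotes to float; int/int stays int
Result type: float


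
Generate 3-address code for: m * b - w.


Break into single-operator statements:
t1 = m * b
t2 = t1 - w


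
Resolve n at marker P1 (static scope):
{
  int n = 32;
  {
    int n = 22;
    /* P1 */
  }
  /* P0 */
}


n declared in the same block as P1
n = 22


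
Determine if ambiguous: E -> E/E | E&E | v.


'v/v&v' has two parse trees (no precedence encoded between / and &)
Ambiguous


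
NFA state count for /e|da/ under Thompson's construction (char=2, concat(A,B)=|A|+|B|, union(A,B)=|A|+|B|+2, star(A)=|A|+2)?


Syntax tree has 3 char leaf(s), 1 union(s), 0 star(s)
chars contribute 3×2 = 6; each union adds +2; each star adds +2
Total: 6 + 2 + 0 = 8 states


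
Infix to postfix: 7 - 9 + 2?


Left to right (same or higher precedence on left)
Postfix: 7 9 - 2 +


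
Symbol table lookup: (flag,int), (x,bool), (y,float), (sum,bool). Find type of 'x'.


Lookup 'x' → type bool


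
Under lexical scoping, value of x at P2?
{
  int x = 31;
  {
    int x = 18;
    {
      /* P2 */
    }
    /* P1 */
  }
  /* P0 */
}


P2's block does not declare x; resolves to the enclosing declaration at depth 1
x = 18


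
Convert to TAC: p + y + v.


Break into single-operator statements:
t1 = p + y
t2 = t1 + v


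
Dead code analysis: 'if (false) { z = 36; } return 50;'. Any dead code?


condition is constant false, so the whole block is unreachable
Dead: 'if (false) { z = 36; }'


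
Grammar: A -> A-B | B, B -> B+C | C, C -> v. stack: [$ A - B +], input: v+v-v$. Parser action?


no handle; shift 'v'
Action: shift


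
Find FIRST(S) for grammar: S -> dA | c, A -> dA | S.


Per alternative of S: FIRST(dA) = {d}; FIRST(c) = {c}
FIRST(S) = {c, d}


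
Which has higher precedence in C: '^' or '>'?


'>' is relational (level 7); '^' is bitwise XOR (level 4)
Higher level binds tighter
'>' has higher precedence than '^'


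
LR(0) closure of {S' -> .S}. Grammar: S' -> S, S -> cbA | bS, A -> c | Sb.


Start: S' -> .S
For each item with dot before a nonterminal B, add B -> .γ for every B-production
Closure: [S' -> .S, S -> .cbA, S -> .bS]


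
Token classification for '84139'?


Pattern: digits only
Type: INTEGER_LITERAL


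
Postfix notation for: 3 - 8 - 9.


Left to right (same or higher precedence on left)
Postfix: 3 8 - 9 -


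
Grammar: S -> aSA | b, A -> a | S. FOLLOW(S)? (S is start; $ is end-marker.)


$ ∈ FOLLOW(S). For each A -> αBβ: add FIRST(β)\{ε} to FOLLOW(B); if β nullable, add FOLLOW(A).
FOLLOW(S) = {$, a, b}


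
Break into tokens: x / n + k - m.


Scan left to right, longest-match per lexeme
Tokens: ID(x), OP(/), ID(n), OP(+), ID(k), OP(-), ID(m)


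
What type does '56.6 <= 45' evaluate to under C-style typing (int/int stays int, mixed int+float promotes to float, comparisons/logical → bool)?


Operand types: float <= int
Rule: comparison yields bool
Result type: bool


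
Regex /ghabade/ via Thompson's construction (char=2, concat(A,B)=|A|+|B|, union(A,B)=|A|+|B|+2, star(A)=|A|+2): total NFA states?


Syntax tree has 7 char leaf(s), 0 union(s), 0 star(s)
chars contribute 7×2 = 14; each union adds +2; each star adds +2
Total: 14 + 0 + 0 = 14 states


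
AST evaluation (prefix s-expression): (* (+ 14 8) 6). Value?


Evaluate inner: (+ 14 8) = 22
Evaluate root: (* 22 6) = 132
Result: 132


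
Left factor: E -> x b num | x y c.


Common prefix: 'x'
Factored: E -> x E', E' -> b num | y c


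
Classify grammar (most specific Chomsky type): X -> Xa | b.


Left-linear: every RHS is a terminal or one nonterminal followed by a terminal
Classification: Type 3 (Regular)


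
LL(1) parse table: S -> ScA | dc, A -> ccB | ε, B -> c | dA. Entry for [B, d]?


For [B, d]: 'd' ∈ FIRST(dA)
Entry: B -> dA


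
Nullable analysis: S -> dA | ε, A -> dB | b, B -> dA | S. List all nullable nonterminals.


A nonterminal is nullable iff some alternative derives ε (directly, or every symbol in it is nullable)
Nullable: {B, S}


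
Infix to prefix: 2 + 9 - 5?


left-to-right (same/higher precedence on left): tree is (- (+ 2 9) 5)
Prefix: - + 2 9 5


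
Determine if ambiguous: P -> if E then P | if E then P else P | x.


dangling else: 'if E then if E then x else x' parses two ways
Ambiguous


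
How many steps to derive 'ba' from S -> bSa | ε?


Derivation: S => bSa => ba
Steps: 2


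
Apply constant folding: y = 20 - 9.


20 - 9 = 11 at compile time
Optimized: y = 11


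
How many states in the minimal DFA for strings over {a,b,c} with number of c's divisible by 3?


Track (count of c) mod 3: states 0..2, accept at 0
Minimal DFA: 3 states


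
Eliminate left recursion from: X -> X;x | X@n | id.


Left-recursive alternatives: X;x, X@n; non-recursive: id
Introduce X': X -> idX', X' -> ;xX' | @nX' | ε


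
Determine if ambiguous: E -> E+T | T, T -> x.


precedence layered via separate nonterminal T: deterministic
Unambiguous


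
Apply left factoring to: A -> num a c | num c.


Common prefix: 'num'
Factored: A -> num A', A' -> a c | c


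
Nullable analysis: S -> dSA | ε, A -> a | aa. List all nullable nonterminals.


A nonterminal is nullable iff some alternative derives ε (directly, or every symbol in it is nullable)
Nullable: {S}


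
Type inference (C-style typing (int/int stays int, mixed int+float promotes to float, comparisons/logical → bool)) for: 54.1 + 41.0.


Operand types: float + float
Rule: mixed int/float promotes to float; int/int stays int
Result type: float


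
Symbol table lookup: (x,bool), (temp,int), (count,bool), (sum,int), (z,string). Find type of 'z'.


Lookup 'z' → type string


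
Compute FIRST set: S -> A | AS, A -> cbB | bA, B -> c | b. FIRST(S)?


Per alternative of S: FIRST(A) = {b, c}; FIRST(AS) = {b, c}
FIRST(S) = {b, c}


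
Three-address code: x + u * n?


Break into single-operator statements:
t1 = u * n
t2 = x + t1


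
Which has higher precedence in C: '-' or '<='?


'-' is additive (level 9); '<=' is relational (level 7)
Higher level binds tighter
'-' has higher precedence than '<='


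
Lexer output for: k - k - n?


Scan left to right, longest-match per lexeme
Tokens: ID(k), OP(-), ID(k), OP(-), ID(n)


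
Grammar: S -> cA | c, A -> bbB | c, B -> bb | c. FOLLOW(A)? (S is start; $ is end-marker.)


$ ∈ FOLLOW(S). For each A -> αBβ: add FIRST(β)\{ε} to FOLLOW(B); if β nullable, add FOLLOW(A).
FOLLOW(A) = {$}


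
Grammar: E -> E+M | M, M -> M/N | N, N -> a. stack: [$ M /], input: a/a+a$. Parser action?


no handle; shift 'a'
Action: shift


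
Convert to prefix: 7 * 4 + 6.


left-to-right (same/higher precedence on left): tree is (+ (* 7 4) 6)
Prefix: + * 7 4 6


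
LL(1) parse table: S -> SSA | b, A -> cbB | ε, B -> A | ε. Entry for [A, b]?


For [A, b]: ε is nullable and 'b' ∈ FOLLOW(A)
Entry: A -> ε


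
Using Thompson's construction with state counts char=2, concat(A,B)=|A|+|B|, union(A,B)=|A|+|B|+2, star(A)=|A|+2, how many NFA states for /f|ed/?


Syntax tree has 3 char leaf(s), 1 union(s), 0 star(s)
chars contribute 3×2 = 6; each union adds +2; each star adds +2
Total: 6 + 2 + 0 = 8 states


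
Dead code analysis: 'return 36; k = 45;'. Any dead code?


statement follows a return and is unreachable
Dead: 'k = 45'


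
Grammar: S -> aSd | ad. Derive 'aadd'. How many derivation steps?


Derivation: S => aSd => aadd
Steps: 2


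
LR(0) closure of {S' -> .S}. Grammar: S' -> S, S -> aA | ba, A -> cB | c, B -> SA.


Start: S' -> .S
For each item with dot before a nonterminal B, add B -> .γ for every B-production
Closure: [S' -> .S, S -> .aA, S -> .ba]


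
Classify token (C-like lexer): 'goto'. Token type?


Pattern: reserved word
Type: KEYWORD


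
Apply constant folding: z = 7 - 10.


7 - 10 = -3 at compile time
Optimized: z = -3


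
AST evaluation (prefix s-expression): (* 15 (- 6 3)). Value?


Evaluate inner: (- 6 3) = 3
Evaluate root: (* 15 3) = 45
Result: 45


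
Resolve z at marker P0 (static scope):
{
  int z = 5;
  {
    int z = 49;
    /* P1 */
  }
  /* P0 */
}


z declared in the same block as P0
z = 5


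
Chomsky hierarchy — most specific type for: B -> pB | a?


Right-linear: every RHS is a terminal or a terminal followed by one nonterminal
Classification: Type 3 (Regular)


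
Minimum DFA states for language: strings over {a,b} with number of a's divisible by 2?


Track (count of a) mod 2: states 0..1, accept at 0
Minimal DFA: 2 states


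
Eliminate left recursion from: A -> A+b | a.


Left-recursive alternatives: A+b; non-recursive: a
Introduce A': A -> aA', A' -> +bA' | ε


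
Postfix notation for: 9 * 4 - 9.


Left to right (same or higher precedence on left)
Postfix: 9 4 * 9 -


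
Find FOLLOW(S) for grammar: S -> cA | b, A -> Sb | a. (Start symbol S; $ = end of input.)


$ ∈ FOLLOW(S). For each A -> αBβ: add FIRST(β)\{ε} to FOLLOW(B); if β nullable, add FOLLOW(A).
FOLLOW(S) = {$, b}


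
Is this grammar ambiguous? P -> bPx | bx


balanced b^n…x^n: each string has a unique parse
Unambiguous


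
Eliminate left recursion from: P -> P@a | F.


Left-recursive alternatives: P@a; non-recursive: F
Introduce P': P -> FP', P' -> @aP' | ε


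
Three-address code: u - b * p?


Break into single-operator statements:
t1 = b * p
t2 = u - t1


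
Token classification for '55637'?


Pattern: digits only
Type: INTEGER_LITERAL


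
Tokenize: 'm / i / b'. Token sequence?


Scan left to right, longest-match per lexeme
Tokens: ID(m), OP(/), ID(i), OP(/), ID(b)


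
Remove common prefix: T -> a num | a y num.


Common prefix: 'a'
Factored: T -> a T', T' -> num | y num


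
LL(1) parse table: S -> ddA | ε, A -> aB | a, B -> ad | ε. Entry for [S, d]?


For [S, d]: 'd' ∈ FIRST(ddA)
Entry: S -> ddA


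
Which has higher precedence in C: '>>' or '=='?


'>>' is shift (level 8); '==' is equality (level 6)
Higher level binds tighter
'>>' has higher precedence than '=='


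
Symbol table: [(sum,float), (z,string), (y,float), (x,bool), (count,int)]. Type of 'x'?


Lookup 'x' → type bool


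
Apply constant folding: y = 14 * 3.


14 * 3 = 42 at compile time
Optimized: y = 42


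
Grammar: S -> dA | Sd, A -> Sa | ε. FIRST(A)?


Per alternative of A: FIRST(Sa) = {d}; FIRST(ε) = {ε}
FIRST(A) = {d, ε}


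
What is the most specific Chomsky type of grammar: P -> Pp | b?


Left-linear: every RHS is a terminal or one nonterminal followed by a terminal
Classification: Type 3 (Regular)


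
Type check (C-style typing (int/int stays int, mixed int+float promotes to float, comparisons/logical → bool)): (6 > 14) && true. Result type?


Operand types: bool && bool
Rule: logical operators take bool operands and yield bool
Result type: bool


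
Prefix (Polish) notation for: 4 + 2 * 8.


'*' binds tighter: tree is (+ 4 (* 2 8))
Prefix: + 4 * 2 8


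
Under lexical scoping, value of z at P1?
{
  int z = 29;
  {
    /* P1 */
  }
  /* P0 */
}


P1's block does not declare z; resolves to the enclosing declaration at depth 0
z = 29


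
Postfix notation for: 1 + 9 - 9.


Left to right (same or higher precedence on left)
Postfix: 1 9 + 9 -


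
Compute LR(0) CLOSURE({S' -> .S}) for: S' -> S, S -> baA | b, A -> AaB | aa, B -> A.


Start: S' -> .S
For each item with dot before a nonterminal B, add B -> .γ for every B-production
Closure: [S' -> .S, S -> .baA, S -> .b]


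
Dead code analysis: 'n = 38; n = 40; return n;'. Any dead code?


first assignment to n is overwritten before any read
Dead: 'n = 38'


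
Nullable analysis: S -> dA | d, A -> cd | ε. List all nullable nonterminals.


A nonterminal is nullable iff some alternative derives ε (directly, or every symbol in it is nullable)
Nullable: {A}


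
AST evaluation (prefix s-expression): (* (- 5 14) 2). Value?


Evaluate inner: (- 5 14) = -9
Evaluate root: (* -9 2) = -18
Result: -18


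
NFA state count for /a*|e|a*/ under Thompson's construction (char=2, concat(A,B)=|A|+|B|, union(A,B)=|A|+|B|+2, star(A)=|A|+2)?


Syntax tree has 3 char leaf(s), 2 union(s), 2 star(s)
chars contribute 3×2 = 6; each union adds +2; each star adds +2
Total: 6 + 4 + 4 = 14 states


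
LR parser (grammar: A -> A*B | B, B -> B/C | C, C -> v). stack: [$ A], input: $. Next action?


start symbol A on stack, input exhausted
Action: accept


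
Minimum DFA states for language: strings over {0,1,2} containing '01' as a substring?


KMP-style automaton: 2 progress states + 1 absorbing accept = 3
Minimal DFA: 3 states


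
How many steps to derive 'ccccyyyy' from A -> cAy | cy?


Derivation: A => cAy => ccAyy => cccAyyy => ccccyyyy
Steps: 4


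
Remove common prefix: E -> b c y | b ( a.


Common prefix: 'b'
Factored: E -> b E', E' -> c y | ( a


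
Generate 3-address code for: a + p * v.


Break into single-operator statements:
t1 = p * v
t2 = a + t1


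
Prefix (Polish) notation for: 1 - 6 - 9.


left-to-right (same/higher precedence on left): tree is (- (- 1 6) 9)
Prefix: - - 1 6 9


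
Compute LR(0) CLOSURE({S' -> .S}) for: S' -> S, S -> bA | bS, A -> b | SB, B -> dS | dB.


Start: S' -> .S
For each item with dot before a nonterminal B, add B -> .γ for every B-production
Closure: [S' -> .S, S -> .bA, S -> .bS]


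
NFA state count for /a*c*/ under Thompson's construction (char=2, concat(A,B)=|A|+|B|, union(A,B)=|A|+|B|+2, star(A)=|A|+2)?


Syntax tree has 2 char leaf(s), 0 union(s), 2 star(s)
chars contribute 2×2 = 4; each union adds +2; each star adds +2
Total: 4 + 0 + 4 = 8 states


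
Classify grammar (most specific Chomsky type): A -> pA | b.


Right-linear: every RHS is a terminal or a terminal followed by one nonterminal
Classification: Type 3 (Regular)


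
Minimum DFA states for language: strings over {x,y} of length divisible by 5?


Track length mod 5: states 0..4, accept at 0
Minimal DFA: 5 states


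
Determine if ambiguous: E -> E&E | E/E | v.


'v&v/v' has two parse trees (no precedence encoded between & and /)
Ambiguous


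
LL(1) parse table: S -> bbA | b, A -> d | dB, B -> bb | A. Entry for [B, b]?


For [B, b]: 'b' ∈ FIRST(bb)
Entry: B -> bb


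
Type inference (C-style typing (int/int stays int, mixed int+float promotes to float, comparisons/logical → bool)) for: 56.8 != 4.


Operand types: float != int
Rule: comparison yields bool
Result type: bool


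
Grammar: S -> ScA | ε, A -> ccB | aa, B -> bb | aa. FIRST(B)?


Per alternative of B: FIRST(bb) = {b}; FIRST(aa) = {a}
FIRST(B) = {a, b}


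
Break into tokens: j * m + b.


Scan left to right, longest-match per lexeme
Tokens: ID(j), OP(*), ID(m), OP(+), ID(b)


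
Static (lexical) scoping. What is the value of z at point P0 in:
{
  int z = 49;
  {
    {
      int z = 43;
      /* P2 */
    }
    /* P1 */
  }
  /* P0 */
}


z declared in the same block as P0
z = 49


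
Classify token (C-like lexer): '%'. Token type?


Pattern: operator symbol
Type: OPERATOR


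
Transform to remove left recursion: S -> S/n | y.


Left-recursive alternatives: S/n; non-recursive: y
Introduce S': S -> yS', S' -> /nS' | ε


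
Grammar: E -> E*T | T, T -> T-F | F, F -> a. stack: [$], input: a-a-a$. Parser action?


no handle on stack; shift 'a'
Action: shift


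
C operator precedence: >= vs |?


'>=' is relational (level 7); '|' is bitwise OR (level 3)
Higher level binds tighter
'>=' has higher precedence than '|'


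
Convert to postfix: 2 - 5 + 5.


Left to right (same or higher precedence on left)
Postfix: 2 5 - 5 +


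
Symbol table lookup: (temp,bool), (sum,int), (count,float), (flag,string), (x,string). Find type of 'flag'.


Lookup 'flag' → type string


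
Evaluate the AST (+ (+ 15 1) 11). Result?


Evaluate inner: (+ 15 1) = 16
Evaluate root: (+ 16 11) = 27
Result: 27


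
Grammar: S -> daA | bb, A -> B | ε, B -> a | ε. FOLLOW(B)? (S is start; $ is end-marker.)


$ ∈ FOLLOW(S). For each A -> αBβ: add FIRST(β)\{ε} to FOLLOW(B); if β nullable, add FOLLOW(A).
FOLLOW(B) = {$}


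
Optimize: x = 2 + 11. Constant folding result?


2 + 11 = 13 at compile time
Optimized: x = 13


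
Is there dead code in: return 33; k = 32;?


statement follows a return and is unreachable
Dead: 'k = 32'


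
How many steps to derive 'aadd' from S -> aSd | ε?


Derivation: S => aSd => aaSdd => aadd
Steps: 3


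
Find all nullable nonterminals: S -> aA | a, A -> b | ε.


A nonterminal is nullable iff some alternative derives ε (directly, or every symbol in it is nullable)
Nullable: {A}


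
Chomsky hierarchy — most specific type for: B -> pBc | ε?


Single nonterminal LHS, but p^n c^n is not regular
Classification: Type 2 (Context-Free)


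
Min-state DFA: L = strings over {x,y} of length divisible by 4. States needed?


Track length mod 4: states 0..3, accept at 0
Minimal DFA: 4 states


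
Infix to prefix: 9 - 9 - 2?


left-to-right (same/higher precedence on left): tree is (- (- 9 9) 2)
Prefix: - - 9 9 2


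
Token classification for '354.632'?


Pattern: digits with a decimal point
Type: FLOAT_LITERAL


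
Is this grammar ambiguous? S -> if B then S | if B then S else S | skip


dangling else: 'if B then if B then skip else skip' parses two ways
Ambiguous


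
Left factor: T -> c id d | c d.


Common prefix: 'c'
Factored: T -> c T', T' -> id d | d


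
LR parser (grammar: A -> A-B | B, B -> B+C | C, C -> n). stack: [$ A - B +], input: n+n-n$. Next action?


no handle; shift 'n'
Action: shift


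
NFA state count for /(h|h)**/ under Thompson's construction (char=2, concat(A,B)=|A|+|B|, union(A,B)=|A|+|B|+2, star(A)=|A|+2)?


Syntax tree has 2 char leaf(s), 1 union(s), 2 star(s)
chars contribute 2×2 = 4; each union adds +2; each star adds +2
Total: 4 + 2 + 4 = 10 states


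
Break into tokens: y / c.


Scan left to right, longest-match per lexeme
Tokens: ID(y), OP(/), ID(c)


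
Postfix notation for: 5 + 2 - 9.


Left to right (same or higher precedence on left)
Postfix: 5 2 + 9 -


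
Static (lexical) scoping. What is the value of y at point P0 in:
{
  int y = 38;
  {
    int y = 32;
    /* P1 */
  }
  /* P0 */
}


y declared in the same block as P0
y = 38


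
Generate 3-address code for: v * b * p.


Break into single-operator statements:
t1 = v * b
t2 = t1 * p


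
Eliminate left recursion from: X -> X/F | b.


Left-recursive alternatives: X/F; non-recursive: b
Introduce X': X -> bX', X' -> /FX' | ε


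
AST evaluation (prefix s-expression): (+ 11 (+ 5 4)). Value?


Evaluate inner: (+ 5 4) = 9
Evaluate root: (+ 11 9) = 20
Result: 20


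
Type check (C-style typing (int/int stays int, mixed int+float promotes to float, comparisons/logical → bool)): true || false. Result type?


Operand types: bool || bool
Rule: logical operators take bool operands and yield bool
Result type: bool


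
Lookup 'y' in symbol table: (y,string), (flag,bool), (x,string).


Lookup 'y' → type string


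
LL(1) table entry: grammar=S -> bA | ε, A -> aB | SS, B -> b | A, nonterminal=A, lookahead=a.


For [A, a]: 'a' ∈ FIRST(aB)
Entry: A -> aB


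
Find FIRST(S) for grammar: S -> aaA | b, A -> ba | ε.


Per alternative of S: FIRST(aaA) = {a}; FIRST(b) = {b}
FIRST(S) = {a, b}


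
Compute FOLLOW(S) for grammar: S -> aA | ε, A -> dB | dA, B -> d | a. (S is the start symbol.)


$ ∈ FOLLOW(S). For each A -> αBβ: add FIRST(β)\{ε} to FOLLOW(B); if β nullable, add FOLLOW(A).
FOLLOW(S) = {$}


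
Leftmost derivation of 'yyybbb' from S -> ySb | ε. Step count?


Derivation: S => ySb => yySbb => yyySbbb => yyybbb
Steps: 4


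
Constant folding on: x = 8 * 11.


8 * 11 = 88 at compile time
Optimized: x = 88


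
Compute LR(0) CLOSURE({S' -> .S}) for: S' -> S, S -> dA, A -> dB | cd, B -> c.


Start: S' -> .S
For each item with dot before a nonterminal B, add B -> .γ for every B-production
Closure: [S' -> .S, S -> .dA]


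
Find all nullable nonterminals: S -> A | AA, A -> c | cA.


A nonterminal is nullable iff some alternative derives ε (directly, or every symbol in it is nullable)
Nullable: {}


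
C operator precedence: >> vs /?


'/' is multiplicative (level 10); '>>' is shift (level 8)
Higher level binds tighter
'/' has higher precedence than '>>'


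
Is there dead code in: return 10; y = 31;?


statement follows a return and is unreachable
Dead: 'y = 31'


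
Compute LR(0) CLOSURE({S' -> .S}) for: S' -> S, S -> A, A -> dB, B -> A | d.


Start: S' -> .S
For each item with dot before a nonterminal B, add B -> .γ for every B-production
Closure: [S' -> .S, S -> .A, A -> .dB]


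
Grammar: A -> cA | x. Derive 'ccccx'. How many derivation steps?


Derivation: A => cA => ccA => cccA => ccccA => ccccx
Steps: 5


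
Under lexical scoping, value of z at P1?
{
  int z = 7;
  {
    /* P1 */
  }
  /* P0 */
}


P1's block does not declare z; resolves to the enclosing declaration at depth 0
z = 7


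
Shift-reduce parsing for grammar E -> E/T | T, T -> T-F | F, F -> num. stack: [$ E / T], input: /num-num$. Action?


handle 'E/T' on top; lookahead ∈ FOLLOW(E) = {/, $}
Action: reduce (E -> E/T)


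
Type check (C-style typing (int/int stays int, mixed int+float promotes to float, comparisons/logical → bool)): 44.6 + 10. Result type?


Operand types: float + int
Rule: mixed int/float promotes to float; int/int stays int
Result type: float


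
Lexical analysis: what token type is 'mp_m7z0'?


Pattern: letter/underscore followed by alphanumerics, not a keyword
Type: IDENTIFIER


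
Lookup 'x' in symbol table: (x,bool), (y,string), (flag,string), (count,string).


Lookup 'x' → type bool


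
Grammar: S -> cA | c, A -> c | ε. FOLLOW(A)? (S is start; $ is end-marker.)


$ ∈ FOLLOW(S). For each A -> αBβ: add FIRST(β)\{ε} to FOLLOW(B); if β nullable, add FOLLOW(A).
FOLLOW(A) = {$}


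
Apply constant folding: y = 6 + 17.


6 + 17 = 23 at compile time
Optimized: y = 23


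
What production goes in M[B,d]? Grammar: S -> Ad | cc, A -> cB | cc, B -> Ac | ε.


For [B, d]: ε is nullable and 'd' ∈ FOLLOW(B)
Entry: B -> ε


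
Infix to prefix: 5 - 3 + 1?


left-to-right (same/higher precedence on left): tree is (+ (- 5 3) 1)
Prefix: + - 5 3 1


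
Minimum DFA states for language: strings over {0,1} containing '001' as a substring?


KMP-style automaton: 3 progress states + 1 absorbing accept = 4
Minimal DFA: 4 states


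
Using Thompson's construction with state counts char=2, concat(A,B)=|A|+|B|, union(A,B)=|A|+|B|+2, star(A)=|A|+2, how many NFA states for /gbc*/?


Syntax tree has 3 char leaf(s), 0 union(s), 1 star(s)
chars contribute 3×2 = 6; each union adds +2; each star adds +2
Total: 6 + 0 + 2 = 8 states


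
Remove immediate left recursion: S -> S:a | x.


Left-recursive alternatives: S:a; non-recursive: x
Introduce S': S -> xS', S' -> :aS' | ε


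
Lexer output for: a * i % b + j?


Scan left to right, longest-match per lexeme
Tokens: ID(a), OP(*), ID(i), OP(%), ID(b), OP(+), ID(j)


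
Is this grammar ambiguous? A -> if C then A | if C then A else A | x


dangling else: 'if C then if C then x else x' parses two ways
Ambiguous


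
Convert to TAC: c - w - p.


Break into single-operator statements:
t1 = c - w
t2 = t1 - p


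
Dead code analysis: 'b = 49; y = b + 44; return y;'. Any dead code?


b is read by y's definition; y is returned
No dead code


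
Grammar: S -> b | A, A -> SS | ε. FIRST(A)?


Per alternative of A: FIRST(SS) = {b, ε}; FIRST(ε) = {ε}
FIRST(A) = {b, ε}


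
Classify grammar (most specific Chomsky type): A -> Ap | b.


Left-linear: every RHS is a terminal or one nonterminal followed by a terminal
Classification: Type 3 (Regular)


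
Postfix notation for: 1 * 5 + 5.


Left to right (same or higher precedence on left)
Postfix: 1 5 * 5 +


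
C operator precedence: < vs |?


'<' is relational (level 7); '|' is bitwise OR (level 3)
Higher level binds tighter
'<' has higher precedence than '|'


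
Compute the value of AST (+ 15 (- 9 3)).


Evaluate inner: (- 9 3) = 6
Evaluate root: (+ 15 6) = 21
Result: 21


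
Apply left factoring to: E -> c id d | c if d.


Common prefix: 'c'
Factored: E -> c E', E' -> id d | if d


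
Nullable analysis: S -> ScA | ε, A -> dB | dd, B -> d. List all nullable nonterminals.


A nonterminal is nullable iff some alternative derives ε (directly, or every symbol in it is nullable)
Nullable: {S}


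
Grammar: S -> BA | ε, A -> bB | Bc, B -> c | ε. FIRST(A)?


Per alternative of A: FIRST(bB) = {b}; FIRST(Bc) = {c}
FIRST(A) = {b, c}


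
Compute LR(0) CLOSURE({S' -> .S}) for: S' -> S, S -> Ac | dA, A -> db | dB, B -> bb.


Start: S' -> .S
For each item with dot before a nonterminal B, add B -> .γ for every B-production
Closure: [S' -> .S, S -> .Ac, S -> .dA, A -> .db, A -> .dB]


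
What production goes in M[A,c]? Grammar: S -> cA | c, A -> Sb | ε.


For [A, c]: 'c' ∈ FIRST(Sb)
Entry: A -> Sb


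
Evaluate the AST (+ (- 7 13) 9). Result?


Evaluate inner: (- 7 13) = -6
Evaluate root: (+ -6 9) = 3
Result: 3


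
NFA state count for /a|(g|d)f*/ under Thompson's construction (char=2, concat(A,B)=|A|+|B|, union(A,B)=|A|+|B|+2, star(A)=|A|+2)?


Syntax tree has 4 char leaf(s), 2 union(s), 1 star(s)
chars contribute 4×2 = 8; each union adds +2; each star adds +2
Total: 8 + 4 + 2 = 14 states


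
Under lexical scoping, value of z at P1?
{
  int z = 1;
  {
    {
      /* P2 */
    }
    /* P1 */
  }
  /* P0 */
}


P1's block does not declare z; resolves to the enclosing declaration at depth 0
z = 1


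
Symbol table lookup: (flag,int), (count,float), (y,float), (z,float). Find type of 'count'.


Lookup 'count' → type float


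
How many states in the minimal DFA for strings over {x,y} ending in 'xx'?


Track the longest suffix of input matching a prefix of 'xx': 3 classes (prefixes of length 0..2)
Minimal DFA: 3 states


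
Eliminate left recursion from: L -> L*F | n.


Left-recursive alternatives: L*F; non-recursive: n
Introduce L': L -> nL', L' -> *FL' | ε


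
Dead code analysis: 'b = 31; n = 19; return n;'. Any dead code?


b is assigned but never read
Dead: 'b = 31'


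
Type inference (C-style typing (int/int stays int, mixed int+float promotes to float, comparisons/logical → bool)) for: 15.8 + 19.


Operand types: float + int
Rule: mixed int/float promotes to float; int/int stays int
Result type: float


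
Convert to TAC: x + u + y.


Break into single-operator statements:
t1 = x + u
t2 = t1 + y


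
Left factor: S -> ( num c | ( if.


Common prefix: '('
Factored: S -> ( S', S' -> num c | if


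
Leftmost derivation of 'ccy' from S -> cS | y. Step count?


Derivation: S => cS => ccS => ccy
Steps: 3


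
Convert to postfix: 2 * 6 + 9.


Left to right (same or higher precedence on left)
Postfix: 2 6 * 9 +


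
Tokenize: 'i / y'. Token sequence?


Scan left to right, longest-match per lexeme
Tokens: ID(i), OP(/), ID(y)


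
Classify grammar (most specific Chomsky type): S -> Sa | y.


Left-linear: every RHS is a terminal or one nonterminal followed by a terminal
Classification: Type 3 (Regular)


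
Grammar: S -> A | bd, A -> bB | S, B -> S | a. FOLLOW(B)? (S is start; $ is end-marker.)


$ ∈ FOLLOW(S). For each A -> αBβ: add FIRST(β)\{ε} to FOLLOW(B); if β nullable, add FOLLOW(A).
FOLLOW(B) = {$}


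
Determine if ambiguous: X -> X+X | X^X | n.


'n+n^n' has two parse trees (no precedence encoded between + and ^)
Ambiguous


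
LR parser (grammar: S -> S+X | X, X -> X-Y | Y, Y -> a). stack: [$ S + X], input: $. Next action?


handle 'S+X' on top; lookahead ∈ FOLLOW(S) = {+, $}
Action: reduce (S -> S+X)


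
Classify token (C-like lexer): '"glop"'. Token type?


Pattern: double-quoted sequence
Type: STRING_LITERAL


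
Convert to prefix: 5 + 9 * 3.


'*' binds tighter: tree is (+ 5 (* 9 3))
Prefix: + 5 * 9 3


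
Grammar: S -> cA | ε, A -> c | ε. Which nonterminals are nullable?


A nonterminal is nullable iff some alternative derives ε (directly, or every symbol in it is nullable)
Nullable: {A, S}


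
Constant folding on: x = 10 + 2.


10 + 2 = 12 at compile time
Optimized: x = 12


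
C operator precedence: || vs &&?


'&&' is logical AND (level 2); '||' is logical OR (level 1)
Higher level binds tighter
'&&' has higher precedence than '||'


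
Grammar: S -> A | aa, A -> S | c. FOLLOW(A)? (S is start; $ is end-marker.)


$ ∈ FOLLOW(S). For each A -> αBβ: add FIRST(β)\{ε} to FOLLOW(B); if β nullable, add FOLLOW(A).
FOLLOW(A) = {$}


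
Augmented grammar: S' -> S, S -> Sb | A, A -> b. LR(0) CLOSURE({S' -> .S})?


Start: S' -> .S
For each item with dot before a nonterminal B, add B -> .γ for every B-production
Closure: [S' -> .S, S -> .Sb, S -> .A, A -> .b]


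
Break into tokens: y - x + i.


Scan left to right, longest-match per lexeme
Tokens: ID(y), OP(-), ID(x), OP(+), ID(i)


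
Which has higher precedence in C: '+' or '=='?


'+' is additive (level 9); '==' is equality (level 6)
Higher level binds tighter
'+' has higher precedence than '=='


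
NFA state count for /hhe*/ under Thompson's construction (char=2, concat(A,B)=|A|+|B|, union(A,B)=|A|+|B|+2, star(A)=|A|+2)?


Syntax tree has 3 char leaf(s), 0 union(s), 1 star(s)
chars contribute 3×2 = 6; each union adds +2; each star adds +2
Total: 6 + 0 + 2 = 8 states


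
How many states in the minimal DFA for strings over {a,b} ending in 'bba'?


Track the longest suffix of input matching a prefix of 'bba': 4 classes (prefixes of length 0..3)
Minimal DFA: 4 states


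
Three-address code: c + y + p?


Break into single-operator statements:
t1 = c + y
t2 = t1 + p


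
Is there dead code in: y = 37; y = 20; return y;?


first assignment to y is overwritten before any read
Dead: 'y = 37'


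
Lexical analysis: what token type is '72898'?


Pattern: digits only
Type: INTEGER_LITERAL


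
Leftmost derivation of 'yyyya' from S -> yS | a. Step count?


Derivation: S => yS => yyS => yyyS => yyyyS => yyyya
Steps: 5


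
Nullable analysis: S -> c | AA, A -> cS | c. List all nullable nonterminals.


A nonterminal is nullable iff some alternative derives ε (directly, or every symbol in it is nullable)
Nullable: {}


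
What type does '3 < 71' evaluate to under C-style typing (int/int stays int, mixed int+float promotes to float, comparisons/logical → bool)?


Operand types: int < int
Rule: comparison yields bool
Result type: bool


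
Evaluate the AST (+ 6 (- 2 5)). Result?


Evaluate inner: (- 2 5) = -3
Evaluate root: (+ 6 -3) = 3
Result: 3


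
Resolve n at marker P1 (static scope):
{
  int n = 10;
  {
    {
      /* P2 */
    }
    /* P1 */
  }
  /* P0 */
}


P1's block does not declare n; resolves to the enclosing declaration at depth 0
n = 10


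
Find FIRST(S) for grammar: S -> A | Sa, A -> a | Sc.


Per alternative of S: FIRST(A) = {a}; FIRST(Sa) = {a}
FIRST(S) = {a}


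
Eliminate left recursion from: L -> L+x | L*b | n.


Left-recursive alternatives: L+x, L*b; non-recursive: n
Introduce L': L -> nL', L' -> +xL' | *bL' | ε


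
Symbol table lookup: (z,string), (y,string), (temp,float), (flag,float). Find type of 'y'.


Lookup 'y' → type string


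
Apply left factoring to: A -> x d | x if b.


Common prefix: 'x'
Factored: A -> x A', A' -> d | if b


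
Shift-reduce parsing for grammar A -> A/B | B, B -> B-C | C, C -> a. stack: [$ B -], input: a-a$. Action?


no handle; shift 'a'
Action: shift


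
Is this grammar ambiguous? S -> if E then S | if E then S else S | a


dangling else: 'if E then if E then a else a' parses two ways
Ambiguous


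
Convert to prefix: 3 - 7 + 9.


left-to-right (same/higher precedence on left): tree is (+ (- 3 7) 9)
Prefix: + - 3 7 9


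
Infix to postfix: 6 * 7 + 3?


Left to right (same or higher precedence on left)
Postfix: 6 7 * 3 +


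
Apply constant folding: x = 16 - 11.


16 - 11 = 5 at compile time
Optimized: x = 5


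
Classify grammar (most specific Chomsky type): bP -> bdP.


LHS has context (more than one symbol) and |LHS| ≤ |RHS|
Classification: Type 1 (Context-Sensitive)


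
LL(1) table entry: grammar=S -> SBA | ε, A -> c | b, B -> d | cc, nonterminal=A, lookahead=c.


For [A, c]: 'c' ∈ FIRST(c)
Entry: A -> c


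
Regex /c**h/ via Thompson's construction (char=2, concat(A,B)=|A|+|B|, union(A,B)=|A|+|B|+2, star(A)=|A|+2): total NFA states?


Syntax tree has 2 char leaf(s), 0 union(s), 2 star(s)
chars contribute 2×2 = 4; each union adds +2; each star adds +2
Total: 4 + 0 + 4 = 8 states


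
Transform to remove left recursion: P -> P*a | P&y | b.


Left-recursive alternatives: P*a, P&y; non-recursive: b
Introduce P': P -> bP', P' -> *aP' | &yP' | ε


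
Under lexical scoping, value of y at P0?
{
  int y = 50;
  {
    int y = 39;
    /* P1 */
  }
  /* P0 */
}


y declared in the same block as P0
y = 50


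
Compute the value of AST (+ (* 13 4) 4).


Evaluate inner: (* 13 4) = 52
Evaluate root: (+ 52 4) = 56
Result: 56


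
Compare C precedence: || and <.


'<' is relational (level 7); '||' is logical OR (level 1)
Higher level binds tighter
'<' has higher precedence than '||'


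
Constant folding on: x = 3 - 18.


3 - 18 = -15 at compile time
Optimized: x = -15


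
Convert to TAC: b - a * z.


Break into single-operator statements:
t1 = a * z
t2 = b - t1


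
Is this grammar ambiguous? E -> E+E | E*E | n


'n+n*n' has two parse trees (no precedence encoded between + and *)
Ambiguous


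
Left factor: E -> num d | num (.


Common prefix: 'num'
Factored: E -> num E', E' -> d | (


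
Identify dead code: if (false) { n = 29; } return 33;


condition is constant false, so the whole block is unreachable
Dead: 'if (false) { n = 29; }'


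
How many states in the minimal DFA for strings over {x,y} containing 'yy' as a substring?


KMP-style automaton: 2 progress states + 1 absorbing accept = 3
Minimal DFA: 3 states


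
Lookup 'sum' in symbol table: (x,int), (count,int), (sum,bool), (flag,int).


Lookup 'sum' → type bool


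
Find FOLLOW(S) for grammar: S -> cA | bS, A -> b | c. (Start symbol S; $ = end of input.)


$ ∈ FOLLOW(S). For each A -> αBβ: add FIRST(β)\{ε} to FOLLOW(B); if β nullable, add FOLLOW(A).
FOLLOW(S) = {$}


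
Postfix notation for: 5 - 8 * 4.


* has higher precedence, evaluate 8*4 first
Postfix: 5 8 4 * -


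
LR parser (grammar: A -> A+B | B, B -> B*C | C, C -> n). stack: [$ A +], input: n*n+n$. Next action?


no handle ('A+' is not any RHS); shift 'n'
Action: shift


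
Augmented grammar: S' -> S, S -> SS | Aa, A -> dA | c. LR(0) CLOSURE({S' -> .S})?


Start: S' -> .S
For each item with dot before a nonterminal B, add B -> .γ for every B-production
Closure: [S' -> .S, S -> .SS, S -> .Aa, A -> .dA, A -> .c]


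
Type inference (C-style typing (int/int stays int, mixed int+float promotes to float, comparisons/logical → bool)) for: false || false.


Operand types: bool || bool
Rule: logical operators take bool operands and yield bool
Result type: bool
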